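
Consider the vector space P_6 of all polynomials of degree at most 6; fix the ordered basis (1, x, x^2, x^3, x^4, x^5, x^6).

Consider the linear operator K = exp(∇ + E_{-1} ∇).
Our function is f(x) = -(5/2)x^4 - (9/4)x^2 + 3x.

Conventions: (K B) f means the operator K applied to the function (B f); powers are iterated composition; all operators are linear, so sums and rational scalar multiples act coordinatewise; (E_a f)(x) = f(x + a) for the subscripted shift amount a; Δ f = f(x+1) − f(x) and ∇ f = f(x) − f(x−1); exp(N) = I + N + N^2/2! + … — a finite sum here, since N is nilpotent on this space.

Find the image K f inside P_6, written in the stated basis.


order-1 term: -20x^3 + 60x^2 - 89x + 55
order-2 term: -60x^2 + 240x - 289
order-3 term: -80x + 240
order-4 term: -40
the series for exp(∇ + E_{-1} ∇) f terminates at order 4
exp(∇ + E_{-1} ∇) f = -(5/2)x^4 - 20x^3 - (9/4)x^2 + 74x - 34

the image equals g(x) = -(5/2)x^4 - 20x^3 - (9/4)x^2 + 74x - 34


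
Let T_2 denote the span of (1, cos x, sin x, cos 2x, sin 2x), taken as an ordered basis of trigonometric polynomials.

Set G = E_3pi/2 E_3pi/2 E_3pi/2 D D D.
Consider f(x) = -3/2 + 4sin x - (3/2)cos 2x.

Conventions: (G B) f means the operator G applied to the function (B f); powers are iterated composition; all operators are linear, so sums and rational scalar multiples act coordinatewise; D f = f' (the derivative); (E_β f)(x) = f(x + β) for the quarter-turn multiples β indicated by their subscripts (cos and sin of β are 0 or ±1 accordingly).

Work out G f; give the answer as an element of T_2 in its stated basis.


D f = 4cos x + 3sin 2x
D D f = -4sin x + 6cos 2x
D D D f = -4cos x - 12sin 2x
E_3pi/2 (D D) D f = -4sin x + 12sin 2x
E_3pi/2 E_3pi/2 (D D) D f = 4cos x - 12sin 2x
E_3pi/2 E_3pi/2 E_3pi/2 (D D) D f = 4sin x + 12sin 2x

the result is g(x) = 4sin x + 12sin 2x


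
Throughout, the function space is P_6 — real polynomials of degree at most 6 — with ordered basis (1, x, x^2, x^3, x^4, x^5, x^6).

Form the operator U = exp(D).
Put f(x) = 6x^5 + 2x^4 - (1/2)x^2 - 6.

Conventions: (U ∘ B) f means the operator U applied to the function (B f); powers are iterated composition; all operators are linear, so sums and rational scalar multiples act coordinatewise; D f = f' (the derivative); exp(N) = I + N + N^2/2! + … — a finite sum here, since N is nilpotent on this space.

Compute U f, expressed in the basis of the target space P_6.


order-1 term: 30x^4 + 8x^3 - x
order-2 term: 60x^3 + 12x^2 - 1/2
order-3 term: 60x^2 + 8x
order-4 term: 30x + 2
order-5 term: 6
the series for exp(D) f terminates at order 5
exp(D) f = 6x^5 + 32x^4 + 68x^3 + (143/2)x^2 + 37x + 3/2

the image equals g(x) = 6x^5 + 32x^4 + 68x^3 + (143/2)x^2 + 37x + 3/2


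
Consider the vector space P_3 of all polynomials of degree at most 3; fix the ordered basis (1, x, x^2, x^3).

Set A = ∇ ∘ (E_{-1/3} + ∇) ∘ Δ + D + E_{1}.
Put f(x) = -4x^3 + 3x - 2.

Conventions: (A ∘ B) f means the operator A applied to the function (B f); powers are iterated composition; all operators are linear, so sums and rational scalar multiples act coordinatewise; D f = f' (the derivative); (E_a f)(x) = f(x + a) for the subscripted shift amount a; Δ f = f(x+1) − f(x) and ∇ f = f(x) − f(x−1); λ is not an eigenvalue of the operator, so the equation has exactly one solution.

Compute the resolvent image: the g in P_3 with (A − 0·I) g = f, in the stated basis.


write g with unknown coordinates in the stated basis and equate coefficients in (A − 0·I) g = f
solving from the highest basis element down gives g = -4x^3 + 24x^2 - 57x + 60
check: A g = -4x^3 + 3x - 2
so A g − 0·g = -4x^3 + 3x - 2 = f ✓

the result is g(x) = -4x^3 + 24x^2 - 57x + 60


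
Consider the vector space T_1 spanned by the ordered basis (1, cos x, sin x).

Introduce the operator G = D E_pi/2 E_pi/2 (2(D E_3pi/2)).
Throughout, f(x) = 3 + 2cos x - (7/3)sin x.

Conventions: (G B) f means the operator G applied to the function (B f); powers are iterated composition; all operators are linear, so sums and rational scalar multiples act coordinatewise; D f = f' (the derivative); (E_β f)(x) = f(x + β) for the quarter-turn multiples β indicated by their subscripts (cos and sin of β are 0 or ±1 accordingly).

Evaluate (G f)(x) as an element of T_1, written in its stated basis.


E_3pi/2 f = 3 + (7/3)cos x + 2sin x
D E_3pi/2 f = 2cos x - (7/3)sin x
(2(D E_3pi/2)) f = 4cos x - (14/3)sin x
E_pi/2 (2(D E_3pi/2)) f = -(14/3)cos x - 4sin x
E_pi/2 E_pi/2 (2(D E_3pi/2)) f = -4cos x + (14/3)sin x
D E_pi/2 E_pi/2 (2(D E_3pi/2)) f = (14/3)cos x + 4sin x

the result is g(x) = (14/3)cos x + 4sin x


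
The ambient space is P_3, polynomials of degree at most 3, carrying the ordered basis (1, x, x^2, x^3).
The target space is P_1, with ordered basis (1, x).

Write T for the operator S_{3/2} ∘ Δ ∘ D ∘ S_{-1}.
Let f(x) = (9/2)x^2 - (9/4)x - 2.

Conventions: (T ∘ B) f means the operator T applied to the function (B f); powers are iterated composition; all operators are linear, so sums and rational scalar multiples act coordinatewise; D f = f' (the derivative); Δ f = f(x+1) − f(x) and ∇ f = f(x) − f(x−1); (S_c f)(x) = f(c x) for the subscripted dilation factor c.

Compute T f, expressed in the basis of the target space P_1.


S_{-1} f = (9/2)x^2 + (9/4)x - 2
D S_{-1} f = 9x + 9/4
Δ D S_{-1} f = 9
S_{3/2} Δ D S_{-1} f = 9

g(x) = 9


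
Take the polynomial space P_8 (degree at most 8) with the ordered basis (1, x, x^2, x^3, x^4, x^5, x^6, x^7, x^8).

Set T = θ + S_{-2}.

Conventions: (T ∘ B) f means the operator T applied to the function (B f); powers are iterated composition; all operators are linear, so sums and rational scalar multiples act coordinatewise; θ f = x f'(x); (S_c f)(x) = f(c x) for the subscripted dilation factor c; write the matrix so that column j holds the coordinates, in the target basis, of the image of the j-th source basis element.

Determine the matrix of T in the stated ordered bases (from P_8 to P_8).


the matrix is [[1, 0, 0, 0, 0, 0, 0, 0, 0]; [0, -1, 0, 0, 0, 0, 0, 0, 0]; [0, 0, 6, 0, 0, 0, 0, 0, 0]; [0, 0, 0, -5, 0, 0, 0, 0, 0]; [0, 0, 0, 0, 20, 0, 0, 0, 0]; [0, 0, 0, 0, 0, -27, 0, 0, 0]; [0, 0, 0, 0, 0, 0, 70, 0, 0]; [0, 0, 0, 0, 0, 0, 0, -121, 0]; [0, 0, 0, 0, 0, 0, 0, 0, 264]] (rows listed top to bottom)

image of 1: 1
image of x: -x
image of x^2: 6x^2
image of x^3: -5x^3
image of x^4: 20x^4
image of x^5: -27x^5
image of x^6: 70x^6
image of x^7: -121x^7
image of x^8: 264x^8
each image's coordinates form column j of the matrix


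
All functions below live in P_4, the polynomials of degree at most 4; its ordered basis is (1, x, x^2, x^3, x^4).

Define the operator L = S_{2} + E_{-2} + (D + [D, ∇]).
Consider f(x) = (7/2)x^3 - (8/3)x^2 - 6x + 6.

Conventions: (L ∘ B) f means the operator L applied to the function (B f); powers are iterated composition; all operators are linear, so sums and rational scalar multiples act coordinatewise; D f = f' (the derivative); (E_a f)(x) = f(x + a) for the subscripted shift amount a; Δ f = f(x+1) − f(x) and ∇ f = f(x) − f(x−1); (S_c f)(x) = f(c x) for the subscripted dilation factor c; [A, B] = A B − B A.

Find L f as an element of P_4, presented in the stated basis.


the image equals g(x) = (63/2)x^3 - (143/6)x^2 + (88/3)x - 62/3

S_{2} f = 28x^3 - (32/3)x^2 - 12x + 6
E_{-2} f = (7/2)x^3 - (71/3)x^2 + (140/3)x - 62/3
D f = (21/2)x^2 - (16/3)x - 6
∇ f = (21/2)x^2 - (95/6)x + 1/6
D ∇ f = 21x - 95/6
D f = (21/2)x^2 - (16/3)x - 6
∇ D f = 21x - 95/6
[D, ∇] f = 0
(D + [D, ∇]) f = (21/2)x^2 - (16/3)x - 6
(S_{2} + E_{-2} + (D + [D, ∇])) f = (63/2)x^3 - (143/6)x^2 + (88/3)x - 62/3


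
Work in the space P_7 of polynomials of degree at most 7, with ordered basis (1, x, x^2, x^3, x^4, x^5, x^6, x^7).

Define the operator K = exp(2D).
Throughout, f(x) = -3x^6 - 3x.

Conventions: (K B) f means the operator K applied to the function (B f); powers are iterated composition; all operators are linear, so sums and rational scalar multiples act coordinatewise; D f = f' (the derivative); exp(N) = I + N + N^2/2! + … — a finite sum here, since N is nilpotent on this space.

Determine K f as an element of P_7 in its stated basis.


order-1 term: -36x^5 - 6
order-2 term: -180x^4
order-3 term: -480x^3
order-4 term: -720x^2
order-5 term: -576x
order-6 term: -192
the series for exp(2D) f terminates at order 6
exp(2D) f = -3x^6 - 36x^5 - 180x^4 - 480x^3 - 720x^2 - 579x - 198

the result is g(x) = -3x^6 - 36x^5 - 180x^4 - 480x^3 - 720x^2 - 579x - 198


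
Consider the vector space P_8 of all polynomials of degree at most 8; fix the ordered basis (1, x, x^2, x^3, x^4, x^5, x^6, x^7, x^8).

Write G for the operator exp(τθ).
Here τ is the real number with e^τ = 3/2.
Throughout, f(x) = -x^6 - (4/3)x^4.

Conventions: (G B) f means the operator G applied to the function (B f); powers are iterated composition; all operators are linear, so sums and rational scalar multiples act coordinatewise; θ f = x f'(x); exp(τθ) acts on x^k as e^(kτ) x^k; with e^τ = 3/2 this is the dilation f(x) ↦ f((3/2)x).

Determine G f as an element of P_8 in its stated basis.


exp(τθ) x^k = e^(kτ) x^k; with e^τ = 3/2 this sends x^k to (3/2)^k x^k
x^4 ↦ 81/16 x^4
x^6 ↦ 729/64 x^6
applying this coordinatewise to f: exp(τθ) f = -(729/64)x^6 - (27/4)x^4

the result is g(x) = -(729/64)x^6 - (27/4)x^4


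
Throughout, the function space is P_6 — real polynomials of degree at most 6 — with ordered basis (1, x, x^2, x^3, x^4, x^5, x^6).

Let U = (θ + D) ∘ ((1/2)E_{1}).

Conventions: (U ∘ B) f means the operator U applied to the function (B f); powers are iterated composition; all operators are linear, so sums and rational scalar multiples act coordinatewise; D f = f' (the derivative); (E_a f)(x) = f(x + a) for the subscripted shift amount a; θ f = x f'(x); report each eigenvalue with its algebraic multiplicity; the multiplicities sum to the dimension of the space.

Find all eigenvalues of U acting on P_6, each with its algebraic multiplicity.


image of 1: 0
image of x: (1/2)x + 1/2
image of x^2: x^2 + 2x + 1
image of x^3: (3/2)x^3 + (9/2)x^2 + (9/2)x + 3/2
image of x^4: 2x^4 + 8x^3 + 12x^2 + 8x + 2
image of x^5: (5/2)x^5 + (25/2)x^4 + 25x^3 + 25x^2 + (25/2)x + 5/2
image of x^6: 3x^6 + 18x^5 + 45x^4 + 60x^3 + 45x^2 + 18x + 3
the matrix is upper triangular; its diagonal is (0, 1/2, 1, 3/2, 2, 5/2, 3)
for a triangular matrix the eigenvalues are the diagonal entries, with algebraic multiplicity their repetition count

λ = 0 (multiplicity 1), λ = 1/2 (multiplicity 1), λ = 1 (multiplicity 1), λ = 3/2 (multiplicity 1), λ = 2 (multiplicity 1), λ = 5/2 (multiplicity 1), λ = 3 (multiplicity 1)


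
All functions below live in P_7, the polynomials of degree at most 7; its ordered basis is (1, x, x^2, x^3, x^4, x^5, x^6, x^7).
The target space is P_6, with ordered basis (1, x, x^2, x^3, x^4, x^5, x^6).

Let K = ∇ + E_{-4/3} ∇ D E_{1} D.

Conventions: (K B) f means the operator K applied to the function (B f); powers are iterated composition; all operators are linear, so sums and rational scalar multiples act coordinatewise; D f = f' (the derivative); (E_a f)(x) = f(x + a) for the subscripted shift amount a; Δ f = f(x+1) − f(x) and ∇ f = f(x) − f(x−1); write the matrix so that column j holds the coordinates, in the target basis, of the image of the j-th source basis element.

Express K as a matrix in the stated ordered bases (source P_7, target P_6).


the matrix is [[0, 1, -1, 7, -21, 143/3, -859/9, 4801/27]; [0, 0, 2, -3, 28, -105, 286, -6013/9]; [0, 0, 0, 3, -6, 70, -315, 1001]; [0, 0, 0, 0, 4, -10, 140, -735]; [0, 0, 0, 0, 0, 5, -15, 245]; [0, 0, 0, 0, 0, 0, 6, -21]; [0, 0, 0, 0, 0, 0, 0, 7]] (rows listed top to bottom)

image of 1: 0
image of x: 1
image of x^2: 2x - 1
image of x^3: 3x^2 - 3x + 7
image of x^4: 4x^3 - 6x^2 + 28x - 21
image of x^5: 5x^4 - 10x^3 + 70x^2 - 105x + 143/3
image of x^6: 6x^5 - 15x^4 + 140x^3 - 315x^2 + 286x - 859/9
image of x^7: 7x^6 - 21x^5 + 245x^4 - 735x^3 + 1001x^2 - (6013/9)x + 4801/27
each image's coordinates form column j of the matrix


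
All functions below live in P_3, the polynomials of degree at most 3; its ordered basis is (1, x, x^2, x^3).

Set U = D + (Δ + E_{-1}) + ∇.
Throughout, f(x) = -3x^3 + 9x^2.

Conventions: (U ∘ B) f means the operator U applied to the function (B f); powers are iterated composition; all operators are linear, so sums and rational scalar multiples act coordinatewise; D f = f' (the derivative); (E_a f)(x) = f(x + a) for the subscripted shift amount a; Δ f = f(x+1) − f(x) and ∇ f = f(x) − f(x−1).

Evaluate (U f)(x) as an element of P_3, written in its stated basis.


g(x) = -3x^3 - 9x^2 + 27x + 6

D f = -9x^2 + 18x
Δ f = -9x^2 + 9x + 6
E_{-1} f = -3x^3 + 18x^2 - 27x + 12
(Δ + E_{-1}) f = -3x^3 + 9x^2 - 18x + 18
∇ f = -9x^2 + 27x - 12
(D + (Δ + E_{-1}) + ∇) f = -3x^3 - 9x^2 + 27x + 6


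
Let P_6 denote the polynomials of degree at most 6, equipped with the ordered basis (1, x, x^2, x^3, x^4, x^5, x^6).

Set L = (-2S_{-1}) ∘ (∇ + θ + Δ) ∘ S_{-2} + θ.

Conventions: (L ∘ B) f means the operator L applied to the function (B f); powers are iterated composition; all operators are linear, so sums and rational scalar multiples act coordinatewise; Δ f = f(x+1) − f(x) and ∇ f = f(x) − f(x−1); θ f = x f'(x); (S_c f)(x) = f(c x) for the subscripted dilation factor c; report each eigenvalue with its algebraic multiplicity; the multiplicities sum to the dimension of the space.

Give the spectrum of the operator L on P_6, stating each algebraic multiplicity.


λ = -762 (multiplicity 1), λ = -315 (multiplicity 1), λ = -124 (multiplicity 1), λ = -45 (multiplicity 1), λ = -14 (multiplicity 1), λ = -3 (multiplicity 1), λ = 0 (multiplicity 1)

image of 1: 0
image of x: -3x + 8
image of x^2: -14x^2 + 32x
image of x^3: -45x^3 + 96x^2 + 32
image of x^4: -124x^4 + 256x^3 + 256x
image of x^5: -315x^5 + 640x^4 + 1280x^2 + 128
image of x^6: -762x^6 + 1536x^5 + 5120x^3 + 1536x
the matrix is upper triangular; its diagonal is (0, -3, -14, -45, -124, -315, -762)
for a triangular matrix the eigenvalues are the diagonal entries, with algebraic multiplicity their repetition count


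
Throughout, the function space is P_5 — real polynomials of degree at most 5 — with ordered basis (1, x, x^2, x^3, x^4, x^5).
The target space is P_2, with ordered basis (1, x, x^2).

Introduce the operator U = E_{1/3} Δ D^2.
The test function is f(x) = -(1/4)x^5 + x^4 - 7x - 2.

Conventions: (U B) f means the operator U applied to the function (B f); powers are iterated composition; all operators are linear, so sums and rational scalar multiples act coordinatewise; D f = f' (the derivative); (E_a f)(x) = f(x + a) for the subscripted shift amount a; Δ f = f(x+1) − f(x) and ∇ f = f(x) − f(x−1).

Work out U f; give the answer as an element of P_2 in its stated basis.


the image equals g(x) = -15x^2 - x + 25/3

D f = -(5/4)x^4 + 4x^3 - 7
D D f = -5x^3 + 12x^2
Δ D^2 f = -15x^2 + 9x + 7
E_{1/3} Δ D^2 f = -15x^2 - x + 25/3


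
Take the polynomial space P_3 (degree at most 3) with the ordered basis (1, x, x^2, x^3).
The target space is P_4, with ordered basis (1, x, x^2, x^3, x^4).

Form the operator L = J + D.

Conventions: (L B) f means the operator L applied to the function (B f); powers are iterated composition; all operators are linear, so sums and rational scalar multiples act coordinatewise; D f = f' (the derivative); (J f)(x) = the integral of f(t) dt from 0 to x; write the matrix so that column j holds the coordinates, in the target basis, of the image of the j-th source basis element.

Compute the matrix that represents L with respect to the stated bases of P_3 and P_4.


the matrix is [[0, 1, 0, 0]; [1, 0, 2, 0]; [0, 1/2, 0, 3]; [0, 0, 1/3, 0]; [0, 0, 0, 1/4]] (rows listed top to bottom)

image of 1: x
image of x: (1/2)x^2 + 1
image of x^2: (1/3)x^3 + 2x
image of x^3: (1/4)x^4 + 3x^2
each image's coordinates form column j of the matrix


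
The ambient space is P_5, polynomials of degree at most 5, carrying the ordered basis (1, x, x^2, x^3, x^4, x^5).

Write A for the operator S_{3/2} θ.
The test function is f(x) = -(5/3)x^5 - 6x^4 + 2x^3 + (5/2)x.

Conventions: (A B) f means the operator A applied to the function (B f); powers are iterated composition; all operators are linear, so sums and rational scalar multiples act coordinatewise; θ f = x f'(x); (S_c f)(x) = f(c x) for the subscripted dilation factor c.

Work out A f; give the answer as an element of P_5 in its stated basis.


θ f = -(25/3)x^5 - 24x^4 + 6x^3 + (5/2)x
S_{3/2} θ f = -(2025/32)x^5 - (243/2)x^4 + (81/4)x^3 + (15/4)x

the result is g(x) = -(2025/32)x^5 - (243/2)x^4 + (81/4)x^3 + (15/4)x


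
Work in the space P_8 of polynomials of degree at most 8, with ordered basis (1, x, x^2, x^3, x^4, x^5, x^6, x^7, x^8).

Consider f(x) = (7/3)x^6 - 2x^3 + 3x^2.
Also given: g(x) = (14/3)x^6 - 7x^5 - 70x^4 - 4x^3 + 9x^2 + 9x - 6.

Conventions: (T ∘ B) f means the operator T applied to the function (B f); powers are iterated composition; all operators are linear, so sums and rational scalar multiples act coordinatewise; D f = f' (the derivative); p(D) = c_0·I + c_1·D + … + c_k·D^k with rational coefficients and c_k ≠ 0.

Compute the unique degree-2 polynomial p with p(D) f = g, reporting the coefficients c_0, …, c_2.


p(D) = 2·I − (1/2)·D − D^2, i.e. c_0 = 2, c_1 = -1/2, c_2 = -1

D^0 f = (7/3)x^6 - 2x^3 + 3x^2
D^1 f = 14x^5 - 6x^2 + 6x
D^2 f = 70x^4 - 12x + 6
matching coefficients of g against c_0 f + c_1 Df + … from the top degree down determines the c_i
solution: c_0 = 2, c_1 = -1/2, c_2 = -1


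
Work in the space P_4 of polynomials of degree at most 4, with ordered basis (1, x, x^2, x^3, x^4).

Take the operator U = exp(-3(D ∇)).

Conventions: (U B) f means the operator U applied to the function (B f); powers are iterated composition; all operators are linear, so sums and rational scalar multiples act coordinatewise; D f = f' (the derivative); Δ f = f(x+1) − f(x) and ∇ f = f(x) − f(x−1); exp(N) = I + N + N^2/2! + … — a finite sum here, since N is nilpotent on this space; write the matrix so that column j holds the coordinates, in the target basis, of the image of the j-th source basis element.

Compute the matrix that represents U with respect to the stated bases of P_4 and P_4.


image of 1: 1
image of x: x
image of x^2: x^2 - 6
image of x^3: x^3 - 18x + 9
image of x^4: x^4 - 36x^2 + 36x + 96
each image's coordinates form column j of the matrix

the matrix is [[1, 0, -6, 9, 96]; [0, 1, 0, -18, 36]; [0, 0, 1, 0, -36]; [0, 0, 0, 1, 0]; [0, 0, 0, 0, 1]] (rows listed top to bottom)


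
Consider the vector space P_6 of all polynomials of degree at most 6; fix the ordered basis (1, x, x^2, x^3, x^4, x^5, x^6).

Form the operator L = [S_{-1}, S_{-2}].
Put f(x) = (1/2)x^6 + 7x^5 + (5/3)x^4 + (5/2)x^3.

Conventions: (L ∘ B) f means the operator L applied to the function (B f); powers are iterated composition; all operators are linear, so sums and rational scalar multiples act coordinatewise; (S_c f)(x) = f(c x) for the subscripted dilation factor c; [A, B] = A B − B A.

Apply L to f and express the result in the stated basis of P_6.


g(x) = 0

S_{-2} f = 32x^6 - 224x^5 + (80/3)x^4 - 20x^3
S_{-1} S_{-2} f = 32x^6 + 224x^5 + (80/3)x^4 + 20x^3
S_{-1} f = (1/2)x^6 - 7x^5 + (5/3)x^4 - (5/2)x^3
S_{-2} S_{-1} f = 32x^6 + 224x^5 + (80/3)x^4 + 20x^3
[S_{-1}, S_{-2}] f = 0


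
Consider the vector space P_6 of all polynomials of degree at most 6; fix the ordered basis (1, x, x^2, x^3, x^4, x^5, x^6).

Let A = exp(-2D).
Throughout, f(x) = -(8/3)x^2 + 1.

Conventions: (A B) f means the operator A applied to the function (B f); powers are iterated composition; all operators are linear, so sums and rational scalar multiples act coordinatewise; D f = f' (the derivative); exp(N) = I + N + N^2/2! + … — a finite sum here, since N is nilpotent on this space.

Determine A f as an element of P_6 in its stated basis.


the result is g(x) = -(8/3)x^2 + (32/3)x - 29/3

order-1 term: (32/3)x
order-2 term: -32/3
the series for exp(-2D) f terminates at order 2
exp(-2D) f = -(8/3)x^2 + (32/3)x - 29/3


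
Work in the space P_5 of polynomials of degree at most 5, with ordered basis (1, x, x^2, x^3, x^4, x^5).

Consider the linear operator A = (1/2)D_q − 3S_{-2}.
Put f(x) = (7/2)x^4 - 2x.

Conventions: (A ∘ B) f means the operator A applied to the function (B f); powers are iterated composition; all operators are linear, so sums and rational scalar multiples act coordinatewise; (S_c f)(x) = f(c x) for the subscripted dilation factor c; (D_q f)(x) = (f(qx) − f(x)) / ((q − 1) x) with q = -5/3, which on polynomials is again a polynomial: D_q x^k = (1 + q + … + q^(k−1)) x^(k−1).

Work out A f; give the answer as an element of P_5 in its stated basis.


D_q f = -(238/27)x^3 - 2
((1/2)D_q) f = -(119/27)x^3 - 1
S_{-2} f = 56x^4 + 4x
(-3S_{-2}) f = -168x^4 - 12x
((1/2)D_q − 3S_{-2}) f = -168x^4 - (119/27)x^3 - 12x - 1

g(x) = -168x^4 - (119/27)x^3 - 12x - 1


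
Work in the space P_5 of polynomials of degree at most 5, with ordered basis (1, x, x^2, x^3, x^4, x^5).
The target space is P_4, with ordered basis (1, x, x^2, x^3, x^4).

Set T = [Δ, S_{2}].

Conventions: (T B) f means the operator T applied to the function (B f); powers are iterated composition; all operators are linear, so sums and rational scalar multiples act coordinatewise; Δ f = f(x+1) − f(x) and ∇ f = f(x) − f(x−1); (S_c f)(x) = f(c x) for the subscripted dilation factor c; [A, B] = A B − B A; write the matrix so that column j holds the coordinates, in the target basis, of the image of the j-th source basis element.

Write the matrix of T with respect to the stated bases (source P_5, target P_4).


the matrix is [[0, 1, 3, 7, 15, 31]; [0, 0, 4, 18, 56, 150]; [0, 0, 0, 12, 72, 280]; [0, 0, 0, 0, 32, 240]; [0, 0, 0, 0, 0, 80]] (rows listed top to bottom)

image of 1: 0
image of x: 1
image of x^2: 4x + 3
image of x^3: 12x^2 + 18x + 7
image of x^4: 32x^3 + 72x^2 + 56x + 15
image of x^5: 80x^4 + 240x^3 + 280x^2 + 150x + 31
each image's coordinates form column j of the matrix


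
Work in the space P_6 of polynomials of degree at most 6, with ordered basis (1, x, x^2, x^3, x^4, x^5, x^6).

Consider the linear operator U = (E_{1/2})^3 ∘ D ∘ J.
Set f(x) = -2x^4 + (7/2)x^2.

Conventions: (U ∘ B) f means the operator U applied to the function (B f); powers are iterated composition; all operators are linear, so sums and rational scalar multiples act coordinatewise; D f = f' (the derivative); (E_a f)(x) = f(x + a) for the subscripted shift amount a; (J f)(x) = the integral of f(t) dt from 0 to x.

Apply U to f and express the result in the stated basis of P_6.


g(x) = -2x^4 - 12x^3 - (47/2)x^2 - (33/2)x - 9/4

J f = -(2/5)x^5 + (7/6)x^3
D J f = -2x^4 + (7/2)x^2
E_{1/2} D J f = -2x^4 - 4x^3 + (1/2)x^2 + (5/2)x + 3/4
E_{1/2} E_{1/2} D J f = -2x^4 - 8x^3 - (17/2)x^2 - x + 3/2
E_{1/2} E_{1/2} E_{1/2} D J f = -2x^4 - 12x^3 - (47/2)x^2 - (33/2)x - 9/4


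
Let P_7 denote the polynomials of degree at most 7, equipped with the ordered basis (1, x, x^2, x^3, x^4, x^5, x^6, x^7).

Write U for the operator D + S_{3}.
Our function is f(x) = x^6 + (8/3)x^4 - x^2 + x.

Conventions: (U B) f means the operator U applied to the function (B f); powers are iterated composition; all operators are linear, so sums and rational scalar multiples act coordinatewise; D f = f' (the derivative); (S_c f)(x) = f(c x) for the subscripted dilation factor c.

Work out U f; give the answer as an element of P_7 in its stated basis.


D f = 6x^5 + (32/3)x^3 - 2x + 1
S_{3} f = 729x^6 + 216x^4 - 9x^2 + 3x
(D + S_{3}) f = 729x^6 + 6x^5 + 216x^4 + (32/3)x^3 - 9x^2 + x + 1

the result is g(x) = 729x^6 + 6x^5 + 216x^4 + (32/3)x^3 - 9x^2 + x + 1


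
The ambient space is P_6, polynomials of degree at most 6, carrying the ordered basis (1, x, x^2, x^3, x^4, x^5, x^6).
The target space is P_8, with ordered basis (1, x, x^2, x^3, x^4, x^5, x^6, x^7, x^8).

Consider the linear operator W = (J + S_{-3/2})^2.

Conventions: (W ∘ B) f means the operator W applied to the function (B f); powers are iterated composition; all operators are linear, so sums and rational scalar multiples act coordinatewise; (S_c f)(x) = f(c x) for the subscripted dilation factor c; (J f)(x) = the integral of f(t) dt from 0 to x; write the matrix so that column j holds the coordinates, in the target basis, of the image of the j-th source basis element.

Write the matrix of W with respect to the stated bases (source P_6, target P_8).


image of 1: (1/2)x^2 - (1/2)x + 1
image of x: (1/6)x^3 + (3/8)x^2 + (9/4)x
image of x^2: (1/12)x^4 - (3/8)x^3 + (81/16)x^2
image of x^3: (1/20)x^5 + (27/64)x^4 + (729/64)x^3
image of x^4: (1/30)x^6 - (81/160)x^5 + (6561/256)x^4
image of x^5: (1/42)x^7 + (81/128)x^6 + (59049/1024)x^5
image of x^6: (1/56)x^8 - (729/896)x^7 + (531441/4096)x^6
each image's coordinates form column j of the matrix

the matrix is [[1, 0, 0, 0, 0, 0, 0]; [-1/2, 9/4, 0, 0, 0, 0, 0]; [1/2, 3/8, 81/16, 0, 0, 0, 0]; [0, 1/6, -3/8, 729/64, 0, 0, 0]; [0, 0, 1/12, 27/64, 6561/256, 0, 0]; [0, 0, 0, 1/20, -81/160, 59049/1024, 0]; [0, 0, 0, 0, 1/30, 81/128, 531441/4096]; [0, 0, 0, 0, 0, 1/42, -729/896]; [0, 0, 0, 0, 0, 0, 1/56]] (rows listed top to bottom)


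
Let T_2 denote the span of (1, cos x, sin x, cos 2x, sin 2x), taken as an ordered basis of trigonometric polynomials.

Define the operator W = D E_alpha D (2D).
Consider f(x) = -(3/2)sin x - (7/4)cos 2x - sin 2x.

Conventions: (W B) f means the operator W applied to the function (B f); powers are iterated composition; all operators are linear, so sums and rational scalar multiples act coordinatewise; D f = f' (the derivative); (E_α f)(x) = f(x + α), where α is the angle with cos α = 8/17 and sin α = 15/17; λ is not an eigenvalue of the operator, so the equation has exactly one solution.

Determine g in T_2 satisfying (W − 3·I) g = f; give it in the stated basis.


write g with unknown coordinates in the stated basis and equate coefficients in (W − 3·I) g = f
solving from the highest basis element down gives g = -(24/41)cos x + (63/82)sin x - (10507/214180)cos 2x - (7481/53545)sin 2x
check: W g = -(72/41)cos x + (33/41)sin x - (101584/53545)cos 2x - (75988/53545)sin 2x
so W g − 3·g = -(3/2)sin x - (7/4)cos 2x - sin 2x = f ✓

g(x) = -(24/41)cos x + (63/82)sin x - (10507/214180)cos 2x - (7481/53545)sin 2x


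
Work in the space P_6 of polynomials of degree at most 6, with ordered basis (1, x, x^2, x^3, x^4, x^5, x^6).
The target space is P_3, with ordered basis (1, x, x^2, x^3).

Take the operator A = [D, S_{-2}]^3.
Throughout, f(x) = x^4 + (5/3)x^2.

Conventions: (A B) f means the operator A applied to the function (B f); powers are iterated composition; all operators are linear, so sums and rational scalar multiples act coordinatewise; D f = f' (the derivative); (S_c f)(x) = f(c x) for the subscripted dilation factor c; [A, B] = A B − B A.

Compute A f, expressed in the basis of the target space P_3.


the image equals g(x) = -41472x

S_{-2} f = 16x^4 + (20/3)x^2
D S_{-2} f = 64x^3 + (40/3)x
D f = 4x^3 + (10/3)x
S_{-2} D f = -32x^3 - (20/3)x
[D, S_{-2}] f = 96x^3 + 20x
S_{-2} [D, S_{-2}] f = -768x^3 - 40x
D S_{-2} [D, S_{-2}] f = -2304x^2 - 40
D [D, S_{-2}] f = 288x^2 + 20
S_{-2} D [D, S_{-2}] f = 1152x^2 + 20
[D, S_{-2}] [D, S_{-2}] f = -3456x^2 - 60
S_{-2} [D, S_{-2}] [D, S_{-2}] f = -13824x^2 - 60
D S_{-2} [D, S_{-2}] [D, S_{-2}] f = -27648x
D [D, S_{-2}] [D, S_{-2}] f = -6912x
S_{-2} D [D, S_{-2}] [D, S_{-2}] f = 13824x
[D, S_{-2}] [D, S_{-2}] [D, S_{-2}] f = -41472x


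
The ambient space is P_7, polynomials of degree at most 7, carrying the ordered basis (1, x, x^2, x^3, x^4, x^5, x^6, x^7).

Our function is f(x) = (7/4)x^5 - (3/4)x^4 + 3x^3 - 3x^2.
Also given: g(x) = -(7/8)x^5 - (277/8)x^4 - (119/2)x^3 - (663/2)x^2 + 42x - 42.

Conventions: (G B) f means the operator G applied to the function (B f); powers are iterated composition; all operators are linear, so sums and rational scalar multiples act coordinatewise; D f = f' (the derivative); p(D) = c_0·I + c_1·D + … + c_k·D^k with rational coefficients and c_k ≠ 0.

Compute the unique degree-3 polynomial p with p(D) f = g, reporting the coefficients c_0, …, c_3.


D^0 f = (7/4)x^5 - (3/4)x^4 + 3x^3 - 3x^2
D^1 f = (35/4)x^4 - 3x^3 + 9x^2 - 6x
D^2 f = 35x^3 - 9x^2 + 18x - 6
D^3 f = 105x^2 - 18x + 18
matching coefficients of g against c_0 f + c_1 Df + … from the top degree down determines the c_i
solution: c_0 = -1/2, c_1 = -4, c_2 = -2, c_3 = -3

c_0 = -1/2, c_1 = -4, c_2 = -2, c_3 = -3


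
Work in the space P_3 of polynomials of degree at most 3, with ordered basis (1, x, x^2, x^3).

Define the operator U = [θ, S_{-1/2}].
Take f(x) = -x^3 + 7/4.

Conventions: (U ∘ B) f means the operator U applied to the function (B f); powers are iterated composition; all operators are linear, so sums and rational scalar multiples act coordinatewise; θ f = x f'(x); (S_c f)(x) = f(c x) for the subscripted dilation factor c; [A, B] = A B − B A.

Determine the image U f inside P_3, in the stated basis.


S_{-1/2} f = (1/8)x^3 + 7/4
θ S_{-1/2} f = (3/8)x^3
θ f = -3x^3
S_{-1/2} θ f = (3/8)x^3
[θ, S_{-1/2}] f = 0

the result is g(x) = 0


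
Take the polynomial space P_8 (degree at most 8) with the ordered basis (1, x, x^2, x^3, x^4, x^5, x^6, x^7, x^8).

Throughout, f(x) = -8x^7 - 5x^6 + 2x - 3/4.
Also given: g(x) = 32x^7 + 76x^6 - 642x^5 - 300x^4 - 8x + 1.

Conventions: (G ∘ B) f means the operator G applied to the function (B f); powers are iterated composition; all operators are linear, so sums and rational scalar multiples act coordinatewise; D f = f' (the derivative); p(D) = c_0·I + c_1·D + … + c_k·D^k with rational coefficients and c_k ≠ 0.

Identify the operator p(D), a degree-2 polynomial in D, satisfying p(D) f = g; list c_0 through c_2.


p(D) = -4·I − D + 2·D^2, i.e. c_0 = -4, c_1 = -1, c_2 = 2

D^0 f = -8x^7 - 5x^6 + 2x - 3/4
D^1 f = -56x^6 - 30x^5 + 2
D^2 f = -336x^5 - 150x^4
matching coefficients of g against c_0 f + c_1 Df + … from the top degree down determines the c_i
solution: c_0 = -4, c_1 = -1, c_2 = 2


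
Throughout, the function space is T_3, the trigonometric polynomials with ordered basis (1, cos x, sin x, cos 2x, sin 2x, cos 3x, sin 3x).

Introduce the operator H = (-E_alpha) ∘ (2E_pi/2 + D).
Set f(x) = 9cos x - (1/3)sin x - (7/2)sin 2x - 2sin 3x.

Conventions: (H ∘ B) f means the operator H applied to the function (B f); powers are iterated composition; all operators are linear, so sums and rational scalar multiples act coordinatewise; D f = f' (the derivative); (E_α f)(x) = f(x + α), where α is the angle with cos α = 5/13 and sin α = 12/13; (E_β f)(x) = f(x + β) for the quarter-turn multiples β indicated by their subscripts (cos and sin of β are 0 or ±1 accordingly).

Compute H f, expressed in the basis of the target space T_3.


E_pi/2 f = -(1/3)cos x - 9sin x + (7/2)sin 2x + 2cos 3x
(2E_pi/2) f = -(2/3)cos x - 18sin x + 7sin 2x + 4cos 3x
D f = -(1/3)cos x - 9sin x - 7cos 2x - 6cos 3x
(2E_pi/2 + D) f = -cos x - 27sin x - 7cos 2x + 7sin 2x - 2cos 3x
E_alpha (2E_pi/2 + D) f = -(329/13)cos x - (123/13)sin x + (1673/169)cos 2x + (7/169)sin 2x + (4070/2197)cos 3x - (1656/2197)sin 3x
(-E_alpha) (2E_pi/2 + D) f = (329/13)cos x + (123/13)sin x - (1673/169)cos 2x - (7/169)sin 2x - (4070/2197)cos 3x + (1656/2197)sin 3x

the image equals g(x) = (329/13)cos x + (123/13)sin x - (1673/169)cos 2x - (7/169)sin 2x - (4070/2197)cos 3x + (1656/2197)sin 3x


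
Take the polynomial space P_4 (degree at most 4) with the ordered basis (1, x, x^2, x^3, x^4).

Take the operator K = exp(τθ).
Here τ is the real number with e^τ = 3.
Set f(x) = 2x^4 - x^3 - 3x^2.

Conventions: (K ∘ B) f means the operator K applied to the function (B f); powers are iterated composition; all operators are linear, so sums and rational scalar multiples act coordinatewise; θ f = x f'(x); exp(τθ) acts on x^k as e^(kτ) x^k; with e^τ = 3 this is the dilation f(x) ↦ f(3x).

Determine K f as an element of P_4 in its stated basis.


g(x) = 162x^4 - 27x^3 - 27x^2

exp(τθ) x^k = e^(kτ) x^k; with e^τ = 3 this sends x^k to 3^k x^k
x^2 ↦ 9 x^2
x^3 ↦ 27 x^3
x^4 ↦ 81 x^4
applying this coordinatewise to f: exp(τθ) f = 162x^4 - 27x^3 - 27x^2


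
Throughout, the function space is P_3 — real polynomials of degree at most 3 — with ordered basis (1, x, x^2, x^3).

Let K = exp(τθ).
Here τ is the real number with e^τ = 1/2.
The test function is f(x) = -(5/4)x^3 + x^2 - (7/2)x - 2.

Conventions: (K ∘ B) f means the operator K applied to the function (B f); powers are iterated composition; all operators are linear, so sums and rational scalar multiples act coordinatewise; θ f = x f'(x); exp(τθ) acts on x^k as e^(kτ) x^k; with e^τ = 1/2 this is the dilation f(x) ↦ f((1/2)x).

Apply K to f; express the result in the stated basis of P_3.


g(x) = -(5/32)x^3 + (1/4)x^2 - (7/4)x - 2

exp(τθ) x^k = e^(kτ) x^k; with e^τ = 1/2 this sends x^k to (1/2)^k x^k
x ↦ 1/2 x
x^2 ↦ 1/4 x^2
x^3 ↦ 1/8 x^3
applying this coordinatewise to f: exp(τθ) f = -(5/32)x^3 + (1/4)x^2 - (7/4)x - 2


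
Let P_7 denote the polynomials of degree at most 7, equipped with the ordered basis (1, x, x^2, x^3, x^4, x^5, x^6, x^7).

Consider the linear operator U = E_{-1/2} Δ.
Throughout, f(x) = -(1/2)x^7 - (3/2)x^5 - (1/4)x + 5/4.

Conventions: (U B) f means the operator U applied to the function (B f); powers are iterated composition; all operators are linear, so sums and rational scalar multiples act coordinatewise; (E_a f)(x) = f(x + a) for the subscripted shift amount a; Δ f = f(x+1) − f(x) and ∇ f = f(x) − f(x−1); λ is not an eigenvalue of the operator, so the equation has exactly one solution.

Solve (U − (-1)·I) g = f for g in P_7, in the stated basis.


g(x) = -(1/2)x^7 + (7/2)x^6 - (45/2)x^5 + (935/8)x^4 - 485x^3 + (48381/32)x^2 - (12569/4)x + 418069/128

write g with unknown coordinates in the stated basis and equate coefficients in (U − (-1)·I) g = f
solving from the highest basis element down gives g = -(1/2)x^7 + (7/2)x^6 - (45/2)x^5 + (935/8)x^4 - 485x^3 + (48381/32)x^2 - (12569/4)x + 418069/128
check: U g = -(7/2)x^6 + 21x^5 - (935/8)x^4 + 485x^3 - (48381/32)x^2 + 3142x - 417909/128
so U g − (-1)·g = -(1/2)x^7 - (3/2)x^5 - (1/4)x + 5/4 = f ✓


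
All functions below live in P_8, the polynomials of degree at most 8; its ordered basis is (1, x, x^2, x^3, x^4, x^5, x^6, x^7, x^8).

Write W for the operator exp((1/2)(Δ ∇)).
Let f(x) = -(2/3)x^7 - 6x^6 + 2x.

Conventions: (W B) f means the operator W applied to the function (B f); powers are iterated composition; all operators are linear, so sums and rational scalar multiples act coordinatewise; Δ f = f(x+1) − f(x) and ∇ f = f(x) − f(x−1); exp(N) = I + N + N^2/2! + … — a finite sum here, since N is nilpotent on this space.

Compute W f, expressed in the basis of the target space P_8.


the result is g(x) = -(2/3)x^7 - 6x^6 - 14x^5 - 90x^4 - (280/3)x^3 - 360x^2 - (428/3)x - 186

order-1 term: -14x^5 - 90x^4 - (70/3)x^3 - 90x^2 - (14/3)x - 6
order-2 term: -70x^3 - 270x^2 - 70x - 90
order-3 term: -70x - 90
the series for exp((1/2)(Δ ∇)) f terminates at order 3
exp((1/2)(Δ ∇)) f = -(2/3)x^7 - 6x^6 - 14x^5 - 90x^4 - (280/3)x^3 - 360x^2 - (428/3)x - 186


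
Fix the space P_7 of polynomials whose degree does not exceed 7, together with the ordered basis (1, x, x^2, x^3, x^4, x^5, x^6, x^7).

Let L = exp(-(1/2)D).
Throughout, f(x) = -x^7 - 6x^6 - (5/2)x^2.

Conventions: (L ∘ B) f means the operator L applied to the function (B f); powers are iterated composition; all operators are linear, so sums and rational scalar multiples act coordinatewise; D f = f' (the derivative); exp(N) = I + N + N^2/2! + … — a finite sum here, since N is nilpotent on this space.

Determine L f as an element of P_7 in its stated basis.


the image equals g(x) = -x^7 - (5/2)x^6 + (51/4)x^5 - (145/8)x^4 + (205/16)x^3 - (239/32)x^2 + (225/64)x - 91/128

order-1 term: (7/2)x^6 + 18x^5 + (5/2)x
order-2 term: -(21/4)x^5 - (45/2)x^4 - 5/8
order-3 term: (35/8)x^4 + 15x^3
order-4 term: -(35/16)x^3 - (45/8)x^2
order-5 term: (21/32)x^2 + (9/8)x
order-6 term: -(7/64)x - 3/32
order-7 term: 1/128
the series for exp(-(1/2)D) f terminates at order 7
exp(-(1/2)D) f = -x^7 - (5/2)x^6 + (51/4)x^5 - (145/8)x^4 + (205/16)x^3 - (239/32)x^2 + (225/64)x - 91/128


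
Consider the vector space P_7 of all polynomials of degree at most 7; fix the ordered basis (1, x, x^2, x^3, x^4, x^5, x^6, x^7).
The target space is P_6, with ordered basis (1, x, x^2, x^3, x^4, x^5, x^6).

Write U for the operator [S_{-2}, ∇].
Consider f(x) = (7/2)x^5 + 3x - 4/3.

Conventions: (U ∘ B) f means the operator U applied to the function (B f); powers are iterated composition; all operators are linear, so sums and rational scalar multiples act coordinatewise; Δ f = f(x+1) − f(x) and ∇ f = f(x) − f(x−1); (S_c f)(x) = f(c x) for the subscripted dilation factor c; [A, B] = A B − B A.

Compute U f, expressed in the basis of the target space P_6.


the result is g(x) = 840x^4 - 840x^3 + 1260x^2 - 525x + 249/2

∇ f = (35/2)x^4 - 35x^3 + 35x^2 - (35/2)x + 13/2
S_{-2} ∇ f = 280x^4 + 280x^3 + 140x^2 + 35x + 13/2
S_{-2} f = -112x^5 - 6x - 4/3
∇ S_{-2} f = -560x^4 + 1120x^3 - 1120x^2 + 560x - 118
[S_{-2}, ∇] f = 840x^4 - 840x^3 + 1260x^2 - 525x + 249/2


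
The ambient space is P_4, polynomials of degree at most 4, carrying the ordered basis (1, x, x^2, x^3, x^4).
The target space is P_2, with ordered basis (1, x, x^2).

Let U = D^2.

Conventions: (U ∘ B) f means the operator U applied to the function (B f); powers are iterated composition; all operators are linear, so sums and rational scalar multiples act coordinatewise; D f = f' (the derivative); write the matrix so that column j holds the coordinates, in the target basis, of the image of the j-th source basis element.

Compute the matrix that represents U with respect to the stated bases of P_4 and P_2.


the matrix is [[0, 0, 2, 0, 0]; [0, 0, 0, 6, 0]; [0, 0, 0, 0, 12]] (rows listed top to bottom)

image of 1: 0
image of x: 0
image of x^2: 2
image of x^3: 6x
image of x^4: 12x^2
each image's coordinates form column j of the matrix


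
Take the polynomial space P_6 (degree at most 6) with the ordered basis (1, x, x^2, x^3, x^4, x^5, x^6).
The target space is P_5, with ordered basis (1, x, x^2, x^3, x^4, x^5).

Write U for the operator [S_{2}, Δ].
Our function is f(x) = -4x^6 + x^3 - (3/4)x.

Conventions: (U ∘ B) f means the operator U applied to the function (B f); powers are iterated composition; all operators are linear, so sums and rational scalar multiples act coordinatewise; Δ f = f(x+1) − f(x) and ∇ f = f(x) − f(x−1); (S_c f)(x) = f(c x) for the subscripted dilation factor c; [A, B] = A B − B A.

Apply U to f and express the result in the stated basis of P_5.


the image equals g(x) = 768x^5 + 2880x^4 + 4480x^3 + 3588x^2 + 1470x + 983/4

Δ f = -24x^5 - 60x^4 - 80x^3 - 57x^2 - 21x - 15/4
S_{2} Δ f = -768x^5 - 960x^4 - 640x^3 - 228x^2 - 42x - 15/4
S_{2} f = -256x^6 + 8x^3 - (3/2)x
Δ S_{2} f = -1536x^5 - 3840x^4 - 5120x^3 - 3816x^2 - 1512x - 499/2
[S_{2}, Δ] f = 768x^5 + 2880x^4 + 4480x^3 + 3588x^2 + 1470x + 983/4


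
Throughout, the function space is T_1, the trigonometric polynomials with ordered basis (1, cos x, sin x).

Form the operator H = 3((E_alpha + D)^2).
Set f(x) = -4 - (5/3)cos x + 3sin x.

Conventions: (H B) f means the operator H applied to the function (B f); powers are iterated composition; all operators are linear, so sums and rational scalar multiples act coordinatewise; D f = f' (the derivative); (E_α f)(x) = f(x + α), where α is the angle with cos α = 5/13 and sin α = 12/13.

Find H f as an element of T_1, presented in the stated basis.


g(x) = -12 + (5250/169)cos x - (4150/169)sin x

E_alpha f = -4 + (83/39)cos x + (35/13)sin x
D f = 3cos x + (5/3)sin x
(E_alpha + D) f = -4 + (200/39)cos x + (170/39)sin x
E_alpha (E_alpha + D) f = -4 + (3040/507)cos x - (1550/507)sin x
D (E_alpha + D) f = (170/39)cos x - (200/39)sin x
(E_alpha + D) (E_alpha + D) f = -4 + (1750/169)cos x - (4150/507)sin x
(3((E_alpha + D)^2)) f = -12 + (5250/169)cos x - (4150/169)sin x
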